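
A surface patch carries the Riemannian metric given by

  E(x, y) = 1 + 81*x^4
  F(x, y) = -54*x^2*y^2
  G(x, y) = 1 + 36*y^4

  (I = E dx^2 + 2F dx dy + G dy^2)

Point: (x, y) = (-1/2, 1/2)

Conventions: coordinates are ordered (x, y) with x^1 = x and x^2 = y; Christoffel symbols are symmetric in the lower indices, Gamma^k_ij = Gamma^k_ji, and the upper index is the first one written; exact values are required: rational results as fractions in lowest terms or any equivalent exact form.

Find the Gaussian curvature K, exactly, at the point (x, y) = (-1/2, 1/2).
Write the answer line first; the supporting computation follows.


Answer: K = 13824/17689

E = 97/16, F = -27/8, G = 13/4, EG - F^2 = 133/16 at the point
E_x = -81/2, E_y = 0, F_x = 27/2, F_y = -27/2, G_x = 0, G_y = 18
E_yy = 0, F_xy = 54, G_xx = 0
K follows from Brioschi's formula, (det M1 - det M2)/(EG - F^2)^2.
M1 = [[-E_yy/2 + F_xy - G_xx/2, E_x/2, F_x - E_y/2], [F_y - G_x/2, E, F], [G_y/2, F, G]] = [[54, -81/4, 27/2], [-27/2, 97/16, -27/8], [9, -27/8, 13/4]]; det M1 = 54
M2 = [[0, E_y/2, G_x/2], [E_y/2, E, F], [G_x/2, F, G]] = [[0, 0, 0], [0, 97/16, -27/8], [0, -27/8, 13/4]]; det M2 = 0
det M1 - det M2 = 54; K = 54 / (133/16)^2 = 13824/17689


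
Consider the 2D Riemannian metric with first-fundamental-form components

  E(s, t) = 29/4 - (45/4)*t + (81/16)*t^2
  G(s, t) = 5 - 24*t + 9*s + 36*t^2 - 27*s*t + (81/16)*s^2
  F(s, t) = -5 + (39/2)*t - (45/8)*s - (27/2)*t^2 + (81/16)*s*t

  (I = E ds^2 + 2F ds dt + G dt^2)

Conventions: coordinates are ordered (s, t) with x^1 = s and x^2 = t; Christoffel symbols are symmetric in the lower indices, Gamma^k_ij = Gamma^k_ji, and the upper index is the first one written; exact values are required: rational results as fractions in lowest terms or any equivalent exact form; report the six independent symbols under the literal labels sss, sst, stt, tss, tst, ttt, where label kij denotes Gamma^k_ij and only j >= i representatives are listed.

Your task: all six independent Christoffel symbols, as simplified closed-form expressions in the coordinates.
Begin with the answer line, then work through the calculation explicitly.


Answer: Gamma_sss = 0, Gamma_sst = (27*t - 30)/(27*s^2 - 144*s*t + 48*s + 219*t^2 - 188*t + 60), Gamma_stt = (80 - 72*t)/(27*s^2 - 144*s*t + 48*s + 219*t^2 - 188*t + 60), Gamma_tss = 0, Gamma_tst = (27*s - 72*t + 24)/(27*s^2 - 144*s*t + 48*s + 219*t^2 - 188*t + 60), Gamma_ttt = (-72*s + 192*t - 64)/(27*s^2 - 144*s*t + 48*s + 219*t^2 - 188*t + 60)

E = 29/4 - (45/4)*t + (81/16)*t^2; F = -5 + (39/2)*t - (45/8)*s - (27/2)*t^2 + (81/16)*s*t; G = 5 - 24*t + 9*s + 36*t^2 - 27*s*t + (81/16)*s^2
Gamma^k_ij = (1/2) g^{kl} (d_i g_jl + d_j g_il - d_l g_ij), with g^inv = (1/(EG-F^2)) [[G, -F], [-F, E]]
first partials: E_s = 0, E_t = -45/4 + (81/8)*t, F_s = -45/8 + (81/16)*t, F_t = 39/2 - 27*t + (81/16)*s, G_s = 9 - 27*t + (81/8)*s, G_t = -24 + 72*t - 27*s
D = EG - F^2 = 45/4 - (141/4)*t + 9*s + (657/16)*t^2 - 27*s*t + (81/16)*s^2
expanded: Gamma^s_ss = (G E_s - 2F F_s + F E_t)/(2D), Gamma^s_st = (G E_t - F G_s)/(2D), Gamma^s_tt = (2G F_t - G G_s - F G_t)/(2D), Gamma^t_ss = (2E F_s - E E_t - F E_s)/(2D), Gamma^t_st = (E G_s - F E_t)/(2D), Gamma^t_tt = (E G_t - 2F F_t + F G_s)/(2D); substitute and cancel common factors


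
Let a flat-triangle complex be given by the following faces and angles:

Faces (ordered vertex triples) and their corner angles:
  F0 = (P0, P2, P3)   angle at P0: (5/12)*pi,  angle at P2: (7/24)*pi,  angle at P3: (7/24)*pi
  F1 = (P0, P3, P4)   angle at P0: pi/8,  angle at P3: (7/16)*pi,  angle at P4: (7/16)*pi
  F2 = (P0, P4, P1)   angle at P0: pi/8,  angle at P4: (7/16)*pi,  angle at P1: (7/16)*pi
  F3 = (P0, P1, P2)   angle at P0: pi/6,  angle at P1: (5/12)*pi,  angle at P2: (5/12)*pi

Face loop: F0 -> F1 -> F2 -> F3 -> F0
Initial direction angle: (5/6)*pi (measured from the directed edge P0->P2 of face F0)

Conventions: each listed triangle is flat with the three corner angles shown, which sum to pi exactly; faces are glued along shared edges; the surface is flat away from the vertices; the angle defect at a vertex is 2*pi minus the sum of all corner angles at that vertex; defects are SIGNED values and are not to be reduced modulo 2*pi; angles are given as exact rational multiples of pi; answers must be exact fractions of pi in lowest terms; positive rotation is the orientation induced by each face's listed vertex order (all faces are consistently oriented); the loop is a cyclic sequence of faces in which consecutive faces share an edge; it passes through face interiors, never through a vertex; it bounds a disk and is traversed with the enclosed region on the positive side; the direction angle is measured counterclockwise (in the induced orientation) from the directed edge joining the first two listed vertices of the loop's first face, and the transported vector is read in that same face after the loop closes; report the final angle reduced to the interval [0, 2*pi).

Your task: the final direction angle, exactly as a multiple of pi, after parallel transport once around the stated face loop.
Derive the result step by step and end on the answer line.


enclosed vertex P0: corner angles sum to (5/6)*pi, defect = 2*pi - (5/6)*pi = (7/6)*pi
the final direction is the initial angle plus the enclosed defects, taken mod 2*pi in the induced orientation
final angle = (5/6)*pi + (7/6)*pi = 0 (mod 2*pi)

Answer: final direction angle = 0


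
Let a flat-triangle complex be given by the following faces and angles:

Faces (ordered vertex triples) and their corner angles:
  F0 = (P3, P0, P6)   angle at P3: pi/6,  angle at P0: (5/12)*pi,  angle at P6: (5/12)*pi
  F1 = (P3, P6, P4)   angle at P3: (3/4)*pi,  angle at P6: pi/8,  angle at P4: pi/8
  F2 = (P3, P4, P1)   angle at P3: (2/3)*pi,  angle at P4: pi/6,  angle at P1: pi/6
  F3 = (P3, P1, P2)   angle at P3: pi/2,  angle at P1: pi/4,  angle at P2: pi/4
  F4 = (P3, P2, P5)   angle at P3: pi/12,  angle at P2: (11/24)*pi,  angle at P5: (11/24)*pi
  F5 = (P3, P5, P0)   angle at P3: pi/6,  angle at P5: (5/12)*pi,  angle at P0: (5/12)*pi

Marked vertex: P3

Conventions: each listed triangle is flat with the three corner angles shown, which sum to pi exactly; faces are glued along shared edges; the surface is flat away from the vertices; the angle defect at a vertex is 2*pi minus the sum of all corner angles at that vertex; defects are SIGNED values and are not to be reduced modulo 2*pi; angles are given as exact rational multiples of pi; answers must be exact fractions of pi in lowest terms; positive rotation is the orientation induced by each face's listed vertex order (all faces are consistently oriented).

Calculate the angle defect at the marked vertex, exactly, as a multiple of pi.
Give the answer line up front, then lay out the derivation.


Answer: defect(P3) = -pi/3

Sum of corner angles at P3: (7/3)*pi
defect = 2*pi - (7/3)*pi


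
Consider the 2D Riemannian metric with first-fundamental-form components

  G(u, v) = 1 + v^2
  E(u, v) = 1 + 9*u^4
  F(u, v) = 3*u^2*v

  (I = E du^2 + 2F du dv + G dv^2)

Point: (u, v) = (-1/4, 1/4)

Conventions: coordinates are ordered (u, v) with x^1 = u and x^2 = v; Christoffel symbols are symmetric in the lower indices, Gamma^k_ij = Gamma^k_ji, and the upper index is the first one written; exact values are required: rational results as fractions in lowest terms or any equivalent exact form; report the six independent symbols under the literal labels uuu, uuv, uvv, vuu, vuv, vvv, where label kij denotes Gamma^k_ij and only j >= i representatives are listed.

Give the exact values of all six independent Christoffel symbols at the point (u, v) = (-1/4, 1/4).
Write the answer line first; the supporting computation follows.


Answer: Gamma_uuu = -72/281, Gamma_uuv = 0, Gamma_uvv = 48/281, Gamma_vuu = -96/281, Gamma_vuv = 0, Gamma_vvv = 64/281

E = 265/256, F = 3/64, G = 17/16 at the point
E_u = -9/16, E_v = 0, F_u = -3/8, F_v = 3/16, G_u = 0, G_v = 1/2
EG - F^2 = 281/256;  g^inv = (256/281) * [[17/16, -3/64], [-3/64, 265/256]]
first-kind symbols [ij,l] = (1/2)(d_i g_jl + d_j g_il - d_l g_ij): [uu,u] = E_u/2 = -9/32, [uu,v] = F_u - E_v/2 = -3/8, [uv,u] = E_v/2 = 0, [uv,v] = G_u/2 = 0, [vv,u] = F_v - G_u/2 = 3/16, [vv,v] = G_v/2 = 1/4
Gamma^u_ij = (G*[ij,u] - F*[ij,v])/(EG - F^2), Gamma^v_ij = (E*[ij,v] - F*[ij,u])/(EG - F^2)


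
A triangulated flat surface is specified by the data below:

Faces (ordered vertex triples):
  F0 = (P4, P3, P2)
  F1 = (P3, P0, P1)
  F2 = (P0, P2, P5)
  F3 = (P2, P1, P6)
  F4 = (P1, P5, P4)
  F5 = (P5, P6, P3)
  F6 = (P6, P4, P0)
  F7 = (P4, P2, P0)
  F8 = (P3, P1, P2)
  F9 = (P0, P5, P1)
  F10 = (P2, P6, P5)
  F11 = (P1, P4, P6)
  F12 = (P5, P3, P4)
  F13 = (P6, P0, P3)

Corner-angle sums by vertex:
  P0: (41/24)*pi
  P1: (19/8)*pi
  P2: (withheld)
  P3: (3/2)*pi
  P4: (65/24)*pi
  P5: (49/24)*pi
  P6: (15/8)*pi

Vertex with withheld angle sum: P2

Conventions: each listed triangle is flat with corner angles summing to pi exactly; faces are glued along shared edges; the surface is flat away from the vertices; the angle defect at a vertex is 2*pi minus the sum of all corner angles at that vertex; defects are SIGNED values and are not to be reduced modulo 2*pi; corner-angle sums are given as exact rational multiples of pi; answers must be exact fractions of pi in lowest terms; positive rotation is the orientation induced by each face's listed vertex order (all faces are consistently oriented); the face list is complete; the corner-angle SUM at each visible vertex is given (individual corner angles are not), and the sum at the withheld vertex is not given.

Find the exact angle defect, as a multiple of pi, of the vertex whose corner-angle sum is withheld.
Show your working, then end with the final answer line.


V = 7, E = 21, F = 14; chi = V - E + F = 0
Gauss-Bonnet: total defect = 2*pi*chi = 0; visible defects sum to (-5/24)*pi

Answer: defect(P2) = (5/24)*pi


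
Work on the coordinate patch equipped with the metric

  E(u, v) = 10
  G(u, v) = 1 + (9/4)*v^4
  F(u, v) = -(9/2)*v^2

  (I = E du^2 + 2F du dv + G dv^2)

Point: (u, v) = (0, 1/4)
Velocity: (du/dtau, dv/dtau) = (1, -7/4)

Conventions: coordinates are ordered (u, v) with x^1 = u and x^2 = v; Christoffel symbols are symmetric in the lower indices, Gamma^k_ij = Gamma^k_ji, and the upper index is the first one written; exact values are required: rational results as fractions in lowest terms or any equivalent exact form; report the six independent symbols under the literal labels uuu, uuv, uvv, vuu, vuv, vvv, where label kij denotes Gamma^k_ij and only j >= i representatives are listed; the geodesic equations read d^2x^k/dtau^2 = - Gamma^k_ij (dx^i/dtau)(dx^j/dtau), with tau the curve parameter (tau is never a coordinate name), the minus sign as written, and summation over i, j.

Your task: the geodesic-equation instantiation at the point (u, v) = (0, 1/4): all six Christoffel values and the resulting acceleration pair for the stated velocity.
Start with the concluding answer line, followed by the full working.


Answer: Gamma_uuu = 0, Gamma_uuv = 0, Gamma_uvv = -2304/10249, Gamma_vuu = 0, Gamma_vuv = 0, Gamma_vvv = 72/10249; accelerations (d^2u/dtau^2, d^2v/dtau^2) = (7056/10249, -441/20498)

E = 10, F = -9/32, G = 1033/1024 at the point
E_u = 0, E_v = 0, F_u = 0, F_v = -9/4, G_u = 0, G_v = 9/64
EG - F^2 = 10249/1024;  g^inv = (1024/10249) * [[1033/1024, 9/32], [9/32, 10]]
first-kind symbols [ij,l] = (1/2)(d_i g_jl + d_j g_il - d_l g_ij): [uu,u] = E_u/2 = 0, [uu,v] = F_u - E_v/2 = 0, [uv,u] = E_v/2 = 0, [uv,v] = G_u/2 = 0, [vv,u] = F_v - G_u/2 = -9/4, [vv,v] = G_v/2 = 9/128
Gamma^u_ij = (G*[ij,u] - F*[ij,v])/(EG - F^2), Gamma^v_ij = (E*[ij,v] - F*[ij,u])/(EG - F^2)
Gamma_uuu = 0, Gamma_uuv = 0, Gamma_uvv = -2304/10249, Gamma_vuu = 0, Gamma_vuv = 0, Gamma_vvv = 72/10249
d^2u/dtau^2 = -(Gamma_uuu*(1)^2 + 2*Gamma_uuv*(1)*(-7/4) + Gamma_uvv*(-7/4)^2) = 7056/10249
d^2v/dtau^2 = -(Gamma_vuu*(1)^2 + 2*Gamma_vuv*(1)*(-7/4) + Gamma_vvv*(-7/4)^2) = -441/20498


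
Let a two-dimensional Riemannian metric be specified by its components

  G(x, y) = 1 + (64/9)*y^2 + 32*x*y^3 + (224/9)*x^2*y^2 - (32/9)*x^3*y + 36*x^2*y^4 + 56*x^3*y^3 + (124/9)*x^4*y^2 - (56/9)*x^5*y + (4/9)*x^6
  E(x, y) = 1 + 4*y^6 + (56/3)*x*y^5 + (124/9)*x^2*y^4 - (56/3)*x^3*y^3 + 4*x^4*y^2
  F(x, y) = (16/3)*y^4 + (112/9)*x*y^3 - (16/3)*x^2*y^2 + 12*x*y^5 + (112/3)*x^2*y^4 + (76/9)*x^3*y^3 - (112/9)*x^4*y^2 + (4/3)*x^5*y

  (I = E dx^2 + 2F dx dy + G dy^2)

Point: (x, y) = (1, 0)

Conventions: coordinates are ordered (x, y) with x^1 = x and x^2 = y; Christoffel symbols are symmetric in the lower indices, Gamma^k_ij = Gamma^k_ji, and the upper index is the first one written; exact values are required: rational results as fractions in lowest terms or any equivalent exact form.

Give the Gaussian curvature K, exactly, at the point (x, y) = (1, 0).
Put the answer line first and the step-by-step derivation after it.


Answer: K = -324/169

E = 1, F = 0, G = 13/9, EG - F^2 = 13/9 at the point
E_x = 0, E_y = 0, F_x = 0, F_y = 4/3, G_x = 8/3, G_y = -88/9
E_yy = 8, F_xy = 20/3, G_xx = 40/3
Compute both Brioschi determinants and normalise by (EG - F^2)^2.
M1 = [[-E_yy/2 + F_xy - G_xx/2, E_x/2, F_x - E_y/2], [F_y - G_x/2, E, F], [G_y/2, F, G]] = [[-4, 0, 0], [0, 1, 0], [-44/9, 0, 13/9]]; det M1 = -52/9
M2 = [[0, E_y/2, G_x/2], [E_y/2, E, F], [G_x/2, F, G]] = [[0, 0, 4/3], [0, 1, 0], [4/3, 0, 13/9]]; det M2 = -16/9
det M1 - det M2 = -4; K = -4 / (13/9)^2 = -324/169


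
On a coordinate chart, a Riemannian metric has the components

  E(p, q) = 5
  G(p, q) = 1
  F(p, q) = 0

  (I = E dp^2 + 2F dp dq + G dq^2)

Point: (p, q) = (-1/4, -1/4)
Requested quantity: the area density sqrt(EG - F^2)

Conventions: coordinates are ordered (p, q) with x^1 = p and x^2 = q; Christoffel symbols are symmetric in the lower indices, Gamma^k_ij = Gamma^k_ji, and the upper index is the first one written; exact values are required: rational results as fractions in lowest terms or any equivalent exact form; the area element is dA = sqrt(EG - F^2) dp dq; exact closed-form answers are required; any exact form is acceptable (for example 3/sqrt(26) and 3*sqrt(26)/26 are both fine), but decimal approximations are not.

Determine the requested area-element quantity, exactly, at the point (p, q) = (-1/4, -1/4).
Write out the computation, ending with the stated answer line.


E = 5, F = 0, G = 1; EG - F^2 = 5

Answer: sqrt(EG - F^2) = sqrt(5)


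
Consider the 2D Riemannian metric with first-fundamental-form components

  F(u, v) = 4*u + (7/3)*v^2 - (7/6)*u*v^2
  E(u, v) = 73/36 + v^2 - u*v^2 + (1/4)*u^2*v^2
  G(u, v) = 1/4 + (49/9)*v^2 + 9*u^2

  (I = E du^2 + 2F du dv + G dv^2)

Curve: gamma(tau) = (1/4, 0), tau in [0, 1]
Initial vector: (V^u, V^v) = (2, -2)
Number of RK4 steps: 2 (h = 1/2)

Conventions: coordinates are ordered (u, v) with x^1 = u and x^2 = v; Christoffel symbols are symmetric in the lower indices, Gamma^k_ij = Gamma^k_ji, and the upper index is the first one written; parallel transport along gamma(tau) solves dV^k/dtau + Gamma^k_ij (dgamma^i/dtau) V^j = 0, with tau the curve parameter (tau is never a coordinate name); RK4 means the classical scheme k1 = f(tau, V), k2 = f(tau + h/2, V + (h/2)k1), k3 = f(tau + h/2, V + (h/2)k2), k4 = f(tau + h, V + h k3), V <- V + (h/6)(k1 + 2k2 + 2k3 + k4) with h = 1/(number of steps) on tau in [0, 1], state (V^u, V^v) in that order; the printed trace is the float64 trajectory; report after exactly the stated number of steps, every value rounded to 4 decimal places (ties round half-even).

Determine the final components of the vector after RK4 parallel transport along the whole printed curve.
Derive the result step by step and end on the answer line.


gamma'(tau) = (0, 0); f(tau, V)^k = -Gamma^k_ij(gamma(tau)) gamma'^i(tau) V^j; h = 1/2; intermediate values shown to 6 dp
curve data and Christoffel symbols at the stage parameters:
  tau = 0.000000: gamma = (0.250000, 0.000000), gamma' = (0.000000, 0.000000); Gamma_uuu = -6.176944, Gamma_uuv = -3.474531, Gamma_uvv = -2.823056, Gamma_vuu = 12.525469, Gamma_vuv = 7.045576, Gamma_vvv = 3.474531
  tau = 0.250000: gamma = (0.250000, 0.000000), gamma' = (0.000000, 0.000000); Gamma_uuu = -6.176944, Gamma_uuv = -3.474531, Gamma_uvv = -2.823056, Gamma_vuu = 12.525469, Gamma_vuv = 7.045576, Gamma_vvv = 3.474531
  tau = 0.500000: gamma = (0.250000, 0.000000), gamma' = (0.000000, 0.000000); Gamma_uuu = -6.176944, Gamma_uuv = -3.474531, Gamma_uvv = -2.823056, Gamma_vuu = 12.525469, Gamma_vuv = 7.045576, Gamma_vvv = 3.474531
  tau = 0.750000: gamma = (0.250000, 0.000000), gamma' = (0.000000, 0.000000); Gamma_uuu = -6.176944, Gamma_uuv = -3.474531, Gamma_uvv = -2.823056, Gamma_vuu = 12.525469, Gamma_vuv = 7.045576, Gamma_vvv = 3.474531
  tau = 1.000000: gamma = (0.250000, 0.000000), gamma' = (0.000000, 0.000000); Gamma_uuu = -6.176944, Gamma_uuv = -3.474531, Gamma_uvv = -2.823056, Gamma_vuu = 12.525469, Gamma_vuv = 7.045576, Gamma_vvv = 3.474531
step 0: V^u = 2.0000, V^v = -2.0000
step 1: k1 = (0.000000, 0.000000), k2 = (0.000000, 0.000000), k3 = (0.000000, 0.000000), k4 = (0.000000, 0.000000); V <- V + (h/6)(k1 + 2k2 + 2k3 + k4): V^u = 2.0000, V^v = -2.0000
step 2: k1 = (0.000000, 0.000000), k2 = (0.000000, 0.000000), k3 = (0.000000, 0.000000), k4 = (0.000000, 0.000000); V <- V + (h/6)(k1 + 2k2 + 2k3 + k4): V^u = 2.0000, V^v = -2.0000

Answer: V^u = 2.0000, V^v = -2.0000


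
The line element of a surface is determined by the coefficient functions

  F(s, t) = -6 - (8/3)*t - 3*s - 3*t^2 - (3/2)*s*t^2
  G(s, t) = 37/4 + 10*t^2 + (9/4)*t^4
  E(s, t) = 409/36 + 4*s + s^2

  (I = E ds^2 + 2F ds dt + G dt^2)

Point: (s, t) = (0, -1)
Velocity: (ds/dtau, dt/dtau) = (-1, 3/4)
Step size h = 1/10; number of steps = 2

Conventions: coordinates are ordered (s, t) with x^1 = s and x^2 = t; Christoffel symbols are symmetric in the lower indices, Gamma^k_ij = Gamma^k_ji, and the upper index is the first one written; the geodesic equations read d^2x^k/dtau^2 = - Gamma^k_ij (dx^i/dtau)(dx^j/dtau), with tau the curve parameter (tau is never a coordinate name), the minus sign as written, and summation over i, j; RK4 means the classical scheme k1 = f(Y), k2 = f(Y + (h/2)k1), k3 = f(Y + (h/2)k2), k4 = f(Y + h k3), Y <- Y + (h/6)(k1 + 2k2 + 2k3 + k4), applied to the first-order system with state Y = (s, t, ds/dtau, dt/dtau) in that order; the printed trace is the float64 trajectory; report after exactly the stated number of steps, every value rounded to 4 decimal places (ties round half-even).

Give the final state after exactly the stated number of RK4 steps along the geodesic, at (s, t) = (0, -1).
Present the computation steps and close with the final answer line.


f(Y) = (ds/dtau, dt/dtau, -Gamma^s_ij Y'^i Y'^j, -Gamma^t_ij Y'^i Y'^j) with the Gammas evaluated at the stage position; h = 0.100000; intermediate values shown to 6 dp
step 0: s = 0.0000, t = -1.0000, ds/dtau = -1.0000, dt/dtau = 0.7500
step 1:
  k1: at (s, t) = (0.000000, -1.000000), (ds/dtau, dt/dtau) = (-1.000000, 0.750000); Gamma_sss = 0.071025, Gamma_sst = 0.000000, Gamma_stt = -0.098782, Gamma_tss = -0.188380, Gamma_tst = 0.000000, Gamma_ttt = -0.703517; k1 = (-1.000000, 0.750000, -0.015460, 0.584109)
  k2: at (s, t) = (-0.050000, -0.962500), (ds/dtau, dt/dtau) = (-1.000773, 0.779205); Gamma_sss = 0.070509, Gamma_sst = 0.000000, Gamma_stt = -0.109878, Gamma_tss = -0.194034, Gamma_tst = 0.000000, Gamma_ttt = -0.699239; k2 = (-1.000773, 0.779205, -0.003905, 0.618885)
  k3: at (s, t) = (-0.050039, -0.961040), (ds/dtau, dt/dtau) = (-1.000195, 0.780944); Gamma_sss = 0.070480, Gamma_sst = 0.000000, Gamma_stt = -0.110294, Gamma_tss = -0.194230, Gamma_tst = 0.000000, Gamma_ttt = -0.699091; k3 = (-1.000195, 0.780944, -0.003242, 0.620663)
  k4: at (s, t) = (-0.100020, -0.921906), (ds/dtau, dt/dtau) = (-1.000324, 0.812066); Gamma_sss = 0.069810, Gamma_sst = 0.000000, Gamma_stt = -0.122123, Gamma_tss = -0.200238, Gamma_tst = 0.000000, Gamma_ttt = -0.693526; k4 = (-1.000324, 0.812066, 0.010679, 0.657715)
  Y <- Y + (h/6)(k1 + 2k2 + 2k3 + k4): s = -0.1000, t = -0.9220, ds/dtau = -1.0003, dt/dtau = 0.8120
step 2:
  k1: at (s, t) = (-0.100038, -0.921961), (ds/dtau, dt/dtau) = (-1.000318, 0.812015); Gamma_sss = 0.069811, Gamma_sst = 0.000000, Gamma_stt = -0.122107, Gamma_tss = -0.200230, Gamma_tst = 0.000000, Gamma_ttt = -0.693533; k1 = (-1.000318, 0.812015, 0.010658, 0.657652)
  k2: at (s, t) = (-0.150054, -0.881360), (ds/dtau, dt/dtau) = (-0.999785, 0.844898); Gamma_sss = 0.068971, Gamma_sst = 0.000000, Gamma_stt = -0.134621, Gamma_tss = -0.206570, Gamma_tst = 0.000000, Gamma_ttt = -0.686527; k2 = (-0.999785, 0.844898, 0.027158, 0.696560)
  k3: at (s, t) = (-0.150027, -0.879716), (ds/dtau, dt/dtau) = (-0.998960, 0.846843); Gamma_sss = 0.068927, Gamma_sst = 0.000000, Gamma_stt = -0.135107, Gamma_tss = -0.206799, Gamma_tst = 0.000000, Gamma_ttt = -0.686270; k3 = (-0.998960, 0.846843, 0.028107, 0.698523)
  k4: at (s, t) = (-0.199934, -0.837276), (ds/dtau, dt/dtau) = (-0.997507, 0.881868); Gamma_sss = 0.067875, Gamma_sst = 0.000000, Gamma_stt = -0.148421, Gamma_tss = -0.213524, Gamma_tst = 0.000000, Gamma_ttt = -0.677478; k4 = (-0.997507, 0.881868, 0.047889, 0.739329)
  Y <- Y + (h/6)(k1 + 2k2 + 2k3 + k4): s = -0.2000, t = -0.8373, ds/dtau = -0.9975, dt/dtau = 0.8818

Answer: s = -0.2000, t = -0.8373, ds/dtau = -0.9975, dt/dtau = 0.8818


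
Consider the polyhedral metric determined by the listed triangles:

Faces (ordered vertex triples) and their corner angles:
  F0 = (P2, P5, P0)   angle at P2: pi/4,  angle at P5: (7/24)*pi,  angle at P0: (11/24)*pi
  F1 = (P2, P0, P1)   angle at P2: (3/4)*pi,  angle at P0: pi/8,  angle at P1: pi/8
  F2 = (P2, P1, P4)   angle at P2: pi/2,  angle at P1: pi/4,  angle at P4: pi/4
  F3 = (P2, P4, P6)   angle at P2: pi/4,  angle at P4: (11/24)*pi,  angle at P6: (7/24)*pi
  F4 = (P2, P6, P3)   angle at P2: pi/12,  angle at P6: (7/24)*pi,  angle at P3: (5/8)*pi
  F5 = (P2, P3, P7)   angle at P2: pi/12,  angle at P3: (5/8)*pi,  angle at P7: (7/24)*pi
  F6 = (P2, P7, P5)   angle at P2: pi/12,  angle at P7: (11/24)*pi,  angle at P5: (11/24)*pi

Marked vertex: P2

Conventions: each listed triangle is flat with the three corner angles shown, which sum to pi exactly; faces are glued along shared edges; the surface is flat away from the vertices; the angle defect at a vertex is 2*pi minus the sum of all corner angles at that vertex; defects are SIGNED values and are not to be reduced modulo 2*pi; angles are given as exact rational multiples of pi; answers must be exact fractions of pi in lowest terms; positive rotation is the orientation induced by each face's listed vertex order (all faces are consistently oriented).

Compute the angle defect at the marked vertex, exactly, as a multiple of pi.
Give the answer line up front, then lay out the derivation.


Answer: defect(P2) = 0

Sum of corner angles at P2: 2*pi
defect = 2*pi - 2*pi


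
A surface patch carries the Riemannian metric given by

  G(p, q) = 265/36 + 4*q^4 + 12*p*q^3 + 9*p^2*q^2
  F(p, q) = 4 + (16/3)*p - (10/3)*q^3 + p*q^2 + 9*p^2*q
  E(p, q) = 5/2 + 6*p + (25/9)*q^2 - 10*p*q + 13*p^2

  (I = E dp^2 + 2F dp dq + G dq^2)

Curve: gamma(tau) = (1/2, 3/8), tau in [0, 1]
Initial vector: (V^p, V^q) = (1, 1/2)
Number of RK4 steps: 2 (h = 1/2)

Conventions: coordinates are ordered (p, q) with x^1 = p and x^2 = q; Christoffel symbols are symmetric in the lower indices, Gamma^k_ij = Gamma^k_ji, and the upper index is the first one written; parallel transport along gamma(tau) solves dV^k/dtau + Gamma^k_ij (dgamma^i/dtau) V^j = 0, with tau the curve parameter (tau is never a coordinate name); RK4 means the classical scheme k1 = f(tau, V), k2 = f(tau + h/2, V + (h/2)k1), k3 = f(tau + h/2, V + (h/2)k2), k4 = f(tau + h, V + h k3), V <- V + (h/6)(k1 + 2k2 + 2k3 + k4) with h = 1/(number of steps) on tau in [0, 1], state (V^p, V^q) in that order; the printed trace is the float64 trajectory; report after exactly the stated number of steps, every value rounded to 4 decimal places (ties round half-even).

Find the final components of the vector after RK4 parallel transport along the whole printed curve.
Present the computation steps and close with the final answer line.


gamma'(tau) = (0, 0); f(tau, V)^k = -Gamma^k_ij(gamma(tau)) gamma'^i(tau) V^j; h = 1/2; intermediate values shown to 6 dp
curve data and Christoffel symbols at the stage parameters:
  tau = 0.000000: gamma = (0.500000, 0.375000), gamma' = (0.000000, 0.000000); Gamma_ppp = -3.863659, Gamma_ppq = -4.919022, Gamma_pqq = -4.334499, Gamma_qpp = 4.820682, Gamma_qpq = 4.629531, Gamma_qqq = 4.289345
  tau = 0.250000: gamma = (0.500000, 0.375000), gamma' = (0.000000, 0.000000); Gamma_ppp = -3.863659, Gamma_ppq = -4.919022, Gamma_pqq = -4.334499, Gamma_qpp = 4.820682, Gamma_qpq = 4.629531, Gamma_qqq = 4.289345
  tau = 0.500000: gamma = (0.500000, 0.375000), gamma' = (0.000000, 0.000000); Gamma_ppp = -3.863659, Gamma_ppq = -4.919022, Gamma_pqq = -4.334499, Gamma_qpp = 4.820682, Gamma_qpq = 4.629531, Gamma_qqq = 4.289345
  tau = 0.750000: gamma = (0.500000, 0.375000), gamma' = (0.000000, 0.000000); Gamma_ppp = -3.863659, Gamma_ppq = -4.919022, Gamma_pqq = -4.334499, Gamma_qpp = 4.820682, Gamma_qpq = 4.629531, Gamma_qqq = 4.289345
  tau = 1.000000: gamma = (0.500000, 0.375000), gamma' = (0.000000, 0.000000); Gamma_ppp = -3.863659, Gamma_ppq = -4.919022, Gamma_pqq = -4.334499, Gamma_qpp = 4.820682, Gamma_qpq = 4.629531, Gamma_qqq = 4.289345
step 0: V^p = 1.0000, V^q = 0.5000
step 1: k1 = (0.000000, 0.000000), k2 = (0.000000, 0.000000), k3 = (0.000000, 0.000000), k4 = (0.000000, 0.000000); V <- V + (h/6)(k1 + 2k2 + 2k3 + k4): V^p = 1.0000, V^q = 0.5000
step 2: k1 = (0.000000, 0.000000), k2 = (0.000000, 0.000000), k3 = (0.000000, 0.000000), k4 = (0.000000, 0.000000); V <- V + (h/6)(k1 + 2k2 + 2k3 + k4): V^p = 1.0000, V^q = 0.5000

Answer: V^p = 1.0000, V^q = 0.5000


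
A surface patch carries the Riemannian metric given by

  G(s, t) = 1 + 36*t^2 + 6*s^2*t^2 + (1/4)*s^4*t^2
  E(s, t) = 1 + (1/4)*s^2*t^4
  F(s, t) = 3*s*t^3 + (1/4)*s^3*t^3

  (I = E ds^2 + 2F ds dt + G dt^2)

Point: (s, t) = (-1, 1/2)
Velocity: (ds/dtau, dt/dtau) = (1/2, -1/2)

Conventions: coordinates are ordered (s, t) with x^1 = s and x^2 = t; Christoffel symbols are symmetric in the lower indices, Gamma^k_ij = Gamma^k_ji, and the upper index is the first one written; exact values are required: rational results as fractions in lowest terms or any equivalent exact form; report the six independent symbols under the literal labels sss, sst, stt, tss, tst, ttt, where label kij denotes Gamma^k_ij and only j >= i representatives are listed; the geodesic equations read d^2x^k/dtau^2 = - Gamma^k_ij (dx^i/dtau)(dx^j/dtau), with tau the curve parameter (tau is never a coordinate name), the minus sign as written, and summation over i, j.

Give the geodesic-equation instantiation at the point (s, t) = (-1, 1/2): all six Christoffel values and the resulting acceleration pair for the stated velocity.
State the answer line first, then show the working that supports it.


Answer: Gamma_sss = -1/741, Gamma_sst = 4/741, Gamma_stt = -4/57, Gamma_tss = 2/57, Gamma_tst = -8/57, Gamma_ttt = 104/57; accelerations (d^2s/dtau^2, d^2t/dtau^2) = (61/2964, -61/114)

E = 65/64, F = -13/32, G = 185/16 at the point
E_s = -1/32, E_t = 1/8, F_s = 15/32, F_t = -39/16, G_s = -13/4, G_t = 169/4
EG - F^2 = 741/64;  g^inv = (64/741) * [[185/16, 13/32], [13/32, 65/64]]
first-kind symbols [ij,l] = (1/2)(d_i g_jl + d_j g_il - d_l g_ij): [ss,s] = E_s/2 = -1/64, [ss,t] = F_s - E_t/2 = 13/32, [st,s] = E_t/2 = 1/16, [st,t] = G_s/2 = -13/8, [tt,s] = F_t - G_s/2 = -13/16, [tt,t] = G_t/2 = 169/8
Gamma^s_ij = (G*[ij,s] - F*[ij,t])/(EG - F^2), Gamma^t_ij = (E*[ij,t] - F*[ij,s])/(EG - F^2)
Gamma_sss = -1/741, Gamma_sst = 4/741, Gamma_stt = -4/57, Gamma_tss = 2/57, Gamma_tst = -8/57, Gamma_ttt = 104/57
d^2s/dtau^2 = -(Gamma_sss*(1/2)^2 + 2*Gamma_sst*(1/2)*(-1/2) + Gamma_stt*(-1/2)^2) = 61/2964
d^2t/dtau^2 = -(Gamma_tss*(1/2)^2 + 2*Gamma_tst*(1/2)*(-1/2) + Gamma_ttt*(-1/2)^2) = -61/114


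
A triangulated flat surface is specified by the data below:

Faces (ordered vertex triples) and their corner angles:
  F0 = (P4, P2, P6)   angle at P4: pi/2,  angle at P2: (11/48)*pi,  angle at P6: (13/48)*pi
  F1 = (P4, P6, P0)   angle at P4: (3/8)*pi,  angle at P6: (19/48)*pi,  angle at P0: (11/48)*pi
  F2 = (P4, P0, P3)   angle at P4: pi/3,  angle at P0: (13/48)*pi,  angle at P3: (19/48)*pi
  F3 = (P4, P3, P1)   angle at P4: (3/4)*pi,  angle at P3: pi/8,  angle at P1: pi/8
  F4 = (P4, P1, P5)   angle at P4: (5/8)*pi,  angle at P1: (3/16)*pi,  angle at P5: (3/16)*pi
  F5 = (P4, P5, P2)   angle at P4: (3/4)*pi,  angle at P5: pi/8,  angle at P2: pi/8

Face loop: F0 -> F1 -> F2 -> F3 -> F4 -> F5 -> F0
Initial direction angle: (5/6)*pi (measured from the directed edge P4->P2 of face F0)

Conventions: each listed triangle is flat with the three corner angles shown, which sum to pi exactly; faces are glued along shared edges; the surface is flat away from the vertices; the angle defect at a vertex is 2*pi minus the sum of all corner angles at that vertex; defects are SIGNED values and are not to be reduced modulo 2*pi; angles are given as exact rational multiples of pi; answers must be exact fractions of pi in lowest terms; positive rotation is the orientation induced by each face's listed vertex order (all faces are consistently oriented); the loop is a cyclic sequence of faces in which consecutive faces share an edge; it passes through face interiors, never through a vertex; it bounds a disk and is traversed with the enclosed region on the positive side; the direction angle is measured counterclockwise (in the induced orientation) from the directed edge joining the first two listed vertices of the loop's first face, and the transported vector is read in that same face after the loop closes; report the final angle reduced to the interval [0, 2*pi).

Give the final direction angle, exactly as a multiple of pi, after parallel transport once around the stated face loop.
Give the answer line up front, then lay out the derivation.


Answer: final direction angle = (3/2)*pi

enclosed vertex P4: corner angles sum to (10/3)*pi, defect = 2*pi - (10/3)*pi = (-4/3)*pi
holonomy = initial angle + sum of enclosed defects (mod 2*pi), positive in the induced orientation
final angle = (5/6)*pi - (4/3)*pi = (3/2)*pi (mod 2*pi)


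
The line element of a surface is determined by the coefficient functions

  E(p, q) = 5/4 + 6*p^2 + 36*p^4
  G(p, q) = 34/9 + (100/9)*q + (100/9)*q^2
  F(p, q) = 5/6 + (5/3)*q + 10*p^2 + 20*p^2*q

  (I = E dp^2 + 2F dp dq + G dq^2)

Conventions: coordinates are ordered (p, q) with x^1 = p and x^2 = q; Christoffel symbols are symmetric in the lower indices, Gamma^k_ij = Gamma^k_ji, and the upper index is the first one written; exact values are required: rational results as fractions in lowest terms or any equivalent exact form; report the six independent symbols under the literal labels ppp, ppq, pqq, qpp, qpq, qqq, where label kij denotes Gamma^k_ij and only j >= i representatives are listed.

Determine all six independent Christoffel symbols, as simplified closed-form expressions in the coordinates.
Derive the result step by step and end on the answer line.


E = 5/4 + 6*p^2 + 36*p^4; F = 5/6 + (5/3)*q + 10*p^2 + 20*p^2*q; G = 34/9 + (100/9)*q + (100/9)*q^2
Gamma^k_ij = (1/2) g^{kl} (d_i g_jl + d_j g_il - d_l g_ij), with g^inv = (1/(EG-F^2)) [[G, -F], [-F, E]]
first partials: E_p = 12*p + 144*p^3, E_q = 0, F_p = 20*p + 40*p*q, F_q = 5/3 + 20*p^2, G_p = 0, G_q = 100/9 + (200/9)*q
D = EG - F^2 = 145/36 + (100/9)*q + (100/9)*q^2 + 6*p^2 + 36*p^4
expanded: Gamma^p_pp = (G E_p - 2F F_p + F E_q)/(2D), Gamma^p_pq = (G E_q - F G_p)/(2D), Gamma^p_qq = (2G F_q - G G_p - F G_q)/(2D), Gamma^q_pp = (2E F_p - E E_q - F E_p)/(2D), Gamma^q_pq = (E G_p - F E_q)/(2D), Gamma^q_qq = (E G_q - 2F F_q + F G_p)/(2D); substitute and cancel common factors

Answer: Gamma_ppp = (2592*p^3 + 216*p)/(1296*p^4 + 216*p^2 + 400*q^2 + 400*q + 145), Gamma_ppq = 0, Gamma_pqq = (720*p^2 + 60)/(1296*p^4 + 216*p^2 + 400*q^2 + 400*q + 145), Gamma_qpp = (1440*p*q + 720*p)/(1296*p^4 + 216*p^2 + 400*q^2 + 400*q + 145), Gamma_qpq = 0, Gamma_qqq = (400*q + 200)/(1296*p^4 + 216*p^2 + 400*q^2 + 400*q + 145)


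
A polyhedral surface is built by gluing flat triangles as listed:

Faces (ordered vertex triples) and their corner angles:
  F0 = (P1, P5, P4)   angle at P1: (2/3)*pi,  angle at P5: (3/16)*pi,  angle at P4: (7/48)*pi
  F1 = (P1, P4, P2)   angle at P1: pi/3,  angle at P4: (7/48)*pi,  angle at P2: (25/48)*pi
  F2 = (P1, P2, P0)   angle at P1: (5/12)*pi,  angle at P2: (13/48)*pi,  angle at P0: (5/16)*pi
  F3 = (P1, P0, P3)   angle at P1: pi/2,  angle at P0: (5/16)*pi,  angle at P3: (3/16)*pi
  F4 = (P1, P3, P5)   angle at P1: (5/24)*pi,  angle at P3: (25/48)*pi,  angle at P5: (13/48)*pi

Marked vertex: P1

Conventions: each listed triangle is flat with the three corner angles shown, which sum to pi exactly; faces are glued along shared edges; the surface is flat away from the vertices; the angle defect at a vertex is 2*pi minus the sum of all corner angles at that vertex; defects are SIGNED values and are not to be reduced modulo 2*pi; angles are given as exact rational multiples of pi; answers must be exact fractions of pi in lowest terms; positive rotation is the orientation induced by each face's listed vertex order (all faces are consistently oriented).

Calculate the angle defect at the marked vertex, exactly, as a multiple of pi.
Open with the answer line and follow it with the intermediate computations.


Answer: defect(P1) = -pi/8

Sum of corner angles at P1: (17/8)*pi
defect = 2*pi - (17/8)*pi


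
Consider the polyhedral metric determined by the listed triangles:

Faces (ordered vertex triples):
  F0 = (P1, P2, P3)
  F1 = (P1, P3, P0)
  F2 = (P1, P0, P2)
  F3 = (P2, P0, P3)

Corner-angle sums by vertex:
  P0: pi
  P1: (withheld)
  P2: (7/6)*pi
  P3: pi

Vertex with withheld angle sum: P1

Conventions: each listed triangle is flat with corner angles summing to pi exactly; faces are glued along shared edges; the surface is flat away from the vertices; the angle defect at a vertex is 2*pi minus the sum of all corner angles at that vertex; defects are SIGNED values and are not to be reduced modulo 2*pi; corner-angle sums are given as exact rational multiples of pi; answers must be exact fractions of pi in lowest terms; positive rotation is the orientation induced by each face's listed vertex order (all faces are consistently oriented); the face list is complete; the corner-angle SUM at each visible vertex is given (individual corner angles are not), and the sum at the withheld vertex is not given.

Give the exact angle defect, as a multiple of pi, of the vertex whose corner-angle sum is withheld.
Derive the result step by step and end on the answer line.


V = 4, E = 6, F = 4; chi = V - E + F = 2
Gauss-Bonnet: total defect = 2*pi*chi = 4*pi; visible defects sum to (17/6)*pi

Answer: defect(P1) = (7/6)*pi


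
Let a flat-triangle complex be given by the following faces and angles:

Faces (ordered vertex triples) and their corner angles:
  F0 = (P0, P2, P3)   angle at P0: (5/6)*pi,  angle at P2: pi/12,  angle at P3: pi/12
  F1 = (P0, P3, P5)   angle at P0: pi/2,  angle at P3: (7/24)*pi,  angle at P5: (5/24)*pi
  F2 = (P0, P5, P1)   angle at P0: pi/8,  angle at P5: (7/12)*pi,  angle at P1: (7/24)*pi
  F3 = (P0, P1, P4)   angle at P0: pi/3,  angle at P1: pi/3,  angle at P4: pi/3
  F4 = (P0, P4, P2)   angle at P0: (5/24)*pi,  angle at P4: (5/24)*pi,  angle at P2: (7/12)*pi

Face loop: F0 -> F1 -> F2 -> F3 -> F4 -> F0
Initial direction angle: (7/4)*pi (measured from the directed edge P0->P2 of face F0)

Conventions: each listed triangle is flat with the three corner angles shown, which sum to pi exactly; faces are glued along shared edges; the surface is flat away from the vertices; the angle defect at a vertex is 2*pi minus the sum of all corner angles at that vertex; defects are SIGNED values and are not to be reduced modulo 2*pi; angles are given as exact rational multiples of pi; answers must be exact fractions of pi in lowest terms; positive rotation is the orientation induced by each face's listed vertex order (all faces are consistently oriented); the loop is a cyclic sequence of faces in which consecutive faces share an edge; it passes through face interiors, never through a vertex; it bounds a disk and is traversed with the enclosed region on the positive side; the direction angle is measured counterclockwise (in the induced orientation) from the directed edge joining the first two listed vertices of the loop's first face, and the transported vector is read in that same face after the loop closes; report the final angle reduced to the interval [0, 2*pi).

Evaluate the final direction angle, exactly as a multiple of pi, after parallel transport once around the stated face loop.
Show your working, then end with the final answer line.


enclosed vertex P0: corner angles sum to 2*pi, defect = 2*pi - 2*pi = 0
the final direction is the initial angle plus the enclosed defects, taken mod 2*pi in the induced orientation
final angle = (7/4)*pi + 0 = (7/4)*pi (mod 2*pi)

Answer: final direction angle = (7/4)*pi


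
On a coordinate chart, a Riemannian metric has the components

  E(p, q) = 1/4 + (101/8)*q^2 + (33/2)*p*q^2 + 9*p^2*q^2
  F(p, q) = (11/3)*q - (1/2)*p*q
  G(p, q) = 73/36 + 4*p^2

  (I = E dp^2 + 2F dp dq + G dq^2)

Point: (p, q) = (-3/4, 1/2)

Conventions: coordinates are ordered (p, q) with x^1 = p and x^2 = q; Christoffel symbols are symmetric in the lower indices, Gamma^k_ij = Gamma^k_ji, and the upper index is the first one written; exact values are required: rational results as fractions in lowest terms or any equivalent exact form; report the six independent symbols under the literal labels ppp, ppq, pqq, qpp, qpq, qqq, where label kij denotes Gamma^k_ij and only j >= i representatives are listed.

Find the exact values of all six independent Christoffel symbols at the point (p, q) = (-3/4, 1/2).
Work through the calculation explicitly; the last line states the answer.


E = 101/64, F = 97/48, G = 77/18 at the point
E_p = 3/4, E_q = 85/16, F_p = -1/4, F_q = 97/24, G_p = -6, G_q = 0
EG - F^2 = 6145/2304;  g^inv = (2304/6145) * [[77/18, -97/48], [-97/48, 101/64]]
first-kind symbols [ij,l] = (1/2)(d_i g_jl + d_j g_il - d_l g_ij): [pp,p] = E_p/2 = 3/8, [pp,q] = F_p - E_q/2 = -93/32, [pq,p] = E_q/2 = 85/32, [pq,q] = G_p/2 = -3, [qq,p] = F_q - G_p/2 = 169/24, [qq,q] = G_q/2 = 0
Gamma^p_ij = (G*[ij,p] - F*[ij,q])/(EG - F^2), Gamma^q_ij = (E*[ij,q] - F*[ij,p])/(EG - F^2)

Answer: Gamma_ppp = 6891/2458, Gamma_ppq = 40148/6145, Gamma_pqq = 208208/18435, Gamma_qpp = -19701/9832, Gamma_qpq = -46551/12290, Gamma_qqq = -32786/6145


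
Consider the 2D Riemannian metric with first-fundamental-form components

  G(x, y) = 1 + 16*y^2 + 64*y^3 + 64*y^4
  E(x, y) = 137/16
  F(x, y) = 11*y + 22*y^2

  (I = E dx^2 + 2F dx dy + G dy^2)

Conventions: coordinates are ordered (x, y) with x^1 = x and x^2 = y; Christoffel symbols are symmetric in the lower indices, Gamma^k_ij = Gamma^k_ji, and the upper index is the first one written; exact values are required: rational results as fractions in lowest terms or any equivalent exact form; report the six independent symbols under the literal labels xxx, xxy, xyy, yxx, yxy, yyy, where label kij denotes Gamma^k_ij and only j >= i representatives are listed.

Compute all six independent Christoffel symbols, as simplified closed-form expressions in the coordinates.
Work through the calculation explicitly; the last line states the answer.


E = 137/16; F = 11*y + 22*y^2; G = 1 + 16*y^2 + 64*y^3 + 64*y^4
Gamma^k_ij = (1/2) g^{kl} (d_i g_jl + d_j g_il - d_l g_ij), with g^inv = (1/(EG-F^2)) [[G, -F], [-F, E]]
first partials: E_x = 0, E_y = 0, F_x = 0, F_y = 11 + 44*y, G_x = 0, G_y = 32*y + 192*y^2 + 256*y^3
D = EG - F^2 = 137/16 + 16*y^2 + 64*y^3 + 64*y^4
expanded: Gamma^x_xx = (G E_x - 2F F_x + F E_y)/(2D), Gamma^x_xy = (G E_y - F G_x)/(2D), Gamma^x_yy = (2G F_y - G G_x - F G_y)/(2D), Gamma^y_xx = (2E F_x - E E_y - F E_x)/(2D), Gamma^y_xy = (E G_x - F E_y)/(2D), Gamma^y_yy = (E G_y - 2F F_y + F G_x)/(2D); substitute and cancel common factors

Answer: Gamma_xxx = 0, Gamma_xxy = 0, Gamma_xyy = (704*y + 176)/(1024*y^4 + 1024*y^3 + 256*y^2 + 137), Gamma_yxx = 0, Gamma_yxy = 0, Gamma_yyy = (2048*y^3 + 1536*y^2 + 256*y)/(1024*y^4 + 1024*y^3 + 256*y^2 + 137)


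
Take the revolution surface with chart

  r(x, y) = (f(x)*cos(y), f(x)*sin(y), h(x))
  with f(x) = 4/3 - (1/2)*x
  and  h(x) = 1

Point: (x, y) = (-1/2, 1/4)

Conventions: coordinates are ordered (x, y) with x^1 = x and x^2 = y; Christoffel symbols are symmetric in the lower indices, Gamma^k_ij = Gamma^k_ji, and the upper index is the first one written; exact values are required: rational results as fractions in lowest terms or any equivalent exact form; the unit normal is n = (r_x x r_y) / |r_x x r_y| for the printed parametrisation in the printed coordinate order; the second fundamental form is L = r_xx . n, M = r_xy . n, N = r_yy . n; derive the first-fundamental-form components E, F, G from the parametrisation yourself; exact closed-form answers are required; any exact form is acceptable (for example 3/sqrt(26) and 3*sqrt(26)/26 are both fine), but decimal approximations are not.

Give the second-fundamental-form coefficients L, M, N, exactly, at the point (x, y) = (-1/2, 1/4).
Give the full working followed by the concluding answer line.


f = 19/12, f' = -1/2, f'' = 0, h' = 0, h'' = 0
E = 1/4, F = 0, G = 361/144; answer radicand W^2 = 1/4
unnormalised second-form numerators: l = 0, m = 0, n = 0; L = l/sqrt(1/4), and similarly M = m/sqrt(W^2), N = n/sqrt(W^2)

Answer: L = 0, M = 0, N = 0
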